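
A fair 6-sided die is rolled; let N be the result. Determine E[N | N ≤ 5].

Given N ≤ 5, N is equally likely to be any of {1, 2, 3, 4, 5}.
E[N | N ≤ 5] = (1 + 2 + 3 + 4 + 5) / 5 = 3.

3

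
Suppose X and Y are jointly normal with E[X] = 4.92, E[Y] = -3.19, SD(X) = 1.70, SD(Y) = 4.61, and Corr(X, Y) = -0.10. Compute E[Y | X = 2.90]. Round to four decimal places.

-2.6422

E[Y | X=x] = μ_Y + ρ(σ_Y/σ_X)(x − μ_X) for jointly normal variables.
E[Y | X=2.90] = -3.19 + (-0.10)·(4.61/1.70)·(2.90 − (4.92)) = -3.19 + (-0.27118)·(-2.02) = -2.6422.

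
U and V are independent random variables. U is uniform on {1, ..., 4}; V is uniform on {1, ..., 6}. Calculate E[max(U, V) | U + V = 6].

Outcomes with U + V = 6: (1,5), (2,4), (3,3), (4,2), each with probability 1/24.
E[max(U, V) | U + V = 6] = (5 + 4 + 3 + 4) / 4 = 4.

4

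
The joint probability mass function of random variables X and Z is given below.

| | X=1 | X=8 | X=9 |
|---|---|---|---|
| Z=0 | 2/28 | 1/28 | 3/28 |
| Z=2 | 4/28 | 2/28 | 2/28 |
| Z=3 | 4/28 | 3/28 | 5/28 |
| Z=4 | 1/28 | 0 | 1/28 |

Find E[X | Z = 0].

37/6

P(Z = 0) = 3/14.
Summing X·P(X=x,Z=y) over the conditioning event gives 37/28.
E[X | Z = 0] = (37/28) / (3/14) = 37/6.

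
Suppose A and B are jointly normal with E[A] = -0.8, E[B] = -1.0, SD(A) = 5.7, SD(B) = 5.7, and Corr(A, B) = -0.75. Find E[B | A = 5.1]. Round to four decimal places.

E[B | A=x] = μ_B + ρ(σ_B/σ_A)(x − μ_A) for jointly normal variables.
E[B | A=5.1] = -1.0 + (-0.75)·(5.7/5.7)·(5.1 − (-0.8)) = -1.0 + (-0.75)·(5.9) = -5.4250.

-5.4250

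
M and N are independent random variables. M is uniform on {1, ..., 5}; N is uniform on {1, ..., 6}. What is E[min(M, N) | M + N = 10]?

9/2

Outcomes with M + N = 10: (4,6), (5,5), each with probability 1/30.
E[min(M, N) | M + N = 10] = (4 + 5) / 2 = 9/2.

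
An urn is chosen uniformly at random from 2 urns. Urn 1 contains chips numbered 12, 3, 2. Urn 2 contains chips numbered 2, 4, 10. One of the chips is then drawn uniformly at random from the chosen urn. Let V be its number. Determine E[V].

11/2

E[V | urn 1] = (12+3+2)/3 = 17/3.
E[V | urn 2] = (2+4+10)/3 = 16/3.
By the law of total expectation,
E[V] = (1/2)·(17/3) + (1/2)·(16/3) = 11/2.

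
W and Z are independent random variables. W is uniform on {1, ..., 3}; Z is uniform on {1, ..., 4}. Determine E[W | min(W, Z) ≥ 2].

P(min(W, Z) ≥ 2) = 1/2.
Summing W·P(x,y) over outcomes with min(W, Z) ≥ 2 gives 5/4.
E[W | min(W, Z) ≥ 2] = (5/4) / (1/2) = 5/2.

5/2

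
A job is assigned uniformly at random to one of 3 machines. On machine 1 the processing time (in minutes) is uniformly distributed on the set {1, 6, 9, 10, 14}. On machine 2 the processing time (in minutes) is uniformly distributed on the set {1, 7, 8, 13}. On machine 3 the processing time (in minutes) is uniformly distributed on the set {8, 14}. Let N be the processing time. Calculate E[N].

E[N | machine 1] = (1+6+9+10+14)/5 = 8.
E[N | machine 2] = (1+7+8+13)/4 = 29/4.
E[N | machine 3] = (8+14)/2 = 11.
E[N] = (1/3)·(8) + (1/3)·(29/4) + (1/3)·(11) = 35/4.

35/4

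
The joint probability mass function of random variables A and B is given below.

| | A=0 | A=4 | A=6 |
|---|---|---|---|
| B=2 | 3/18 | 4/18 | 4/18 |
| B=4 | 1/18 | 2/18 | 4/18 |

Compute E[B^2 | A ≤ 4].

P(A ≤ 4) = 5/9.
Σ B^2·P over the event = 4·(3/18) + 16·(1/18) + 4·(4/18) + 16·(2/18) = 38/9.
E[B^2 | A ≤ 4] = (38/9) / (5/9) = 38/5.

38/5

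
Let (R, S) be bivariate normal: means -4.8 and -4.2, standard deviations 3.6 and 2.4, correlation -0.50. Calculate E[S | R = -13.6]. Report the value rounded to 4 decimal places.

-1.2667

The regression of S on R has slope ρ·σ_S/σ_R and passes through (μ_R, μ_S).
E[S | R=-13.6] = -4.2 + (-0.50)·(2.4/3.6)·(-13.6 − (-4.8)) = -4.2 + (-0.33333)·(-8.8) = -1.2667.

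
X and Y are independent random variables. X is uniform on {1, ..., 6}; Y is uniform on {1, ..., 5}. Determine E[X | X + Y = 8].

9/2

Outcomes with X + Y = 8: (3,5), (4,4), (5,3), (6,2), each with probability 1/30.
E[X | X + Y = 8] = (3 + 4 + 5 + 6) / 4 = 9/2.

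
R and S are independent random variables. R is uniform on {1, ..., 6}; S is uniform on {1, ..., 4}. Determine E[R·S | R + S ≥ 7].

29/2

Outcomes with R + S ≥ 7: (3,4), (4,3), (4,4), (5,2), (5,3), (5,4), (6,1), (6,2), (6,3), (6,4), each with probability 1/24.
E[R·S | R + S ≥ 7] = (12 + 12 + 16 + 10 + 15 + 20 + 6 + 12 + 18 + 24) / 10 = 29/2.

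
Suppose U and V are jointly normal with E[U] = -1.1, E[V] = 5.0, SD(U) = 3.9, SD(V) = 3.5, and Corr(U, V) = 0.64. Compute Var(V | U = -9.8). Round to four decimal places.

For a bivariate normal, Var(V | U=x) = σ_V²(1 − ρ²).
Var(V | U=-9.8) = (3.5)²·(1 − (0.64)²) = 12.25·0.5904 = 7.2324.

7.2324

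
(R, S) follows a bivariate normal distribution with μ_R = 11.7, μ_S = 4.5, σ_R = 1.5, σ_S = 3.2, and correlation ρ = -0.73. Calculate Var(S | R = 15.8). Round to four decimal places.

4.7831

Var(S | R=x) = (1 − ρ²)·σ_S².
Var(S | R=15.8) = (3.2)²·(1 − (-0.73)²) = 10.24·0.4671 = 4.7831.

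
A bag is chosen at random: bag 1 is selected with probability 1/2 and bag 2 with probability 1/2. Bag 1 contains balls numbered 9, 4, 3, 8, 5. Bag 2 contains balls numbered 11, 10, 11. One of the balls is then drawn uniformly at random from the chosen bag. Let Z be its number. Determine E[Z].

E[Z | bag 1] = (9+4+3+8+5)/5 = 29/5.
E[Z | bag 2] = (11+10+11)/3 = 32/3.
By the law of total expectation,
E[Z] = (1/2)·(29/5) + (1/2)·(32/3) = 247/30.

247/30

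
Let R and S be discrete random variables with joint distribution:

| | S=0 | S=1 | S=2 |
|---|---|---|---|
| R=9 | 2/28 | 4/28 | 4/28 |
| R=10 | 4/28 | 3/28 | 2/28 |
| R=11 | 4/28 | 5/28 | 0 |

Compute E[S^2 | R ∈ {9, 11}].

25/19

P(R ∈ {9, 11}) = 19/28.
Σ S^2·P over the event = 0·(2/28) + 1·(4/28) + 4·(4/28) + 0·(4/28) + 1·(5/28) = 25/28.
E[S^2 | R ∈ {9, 11}] = (25/28) / (19/28) = 25/19.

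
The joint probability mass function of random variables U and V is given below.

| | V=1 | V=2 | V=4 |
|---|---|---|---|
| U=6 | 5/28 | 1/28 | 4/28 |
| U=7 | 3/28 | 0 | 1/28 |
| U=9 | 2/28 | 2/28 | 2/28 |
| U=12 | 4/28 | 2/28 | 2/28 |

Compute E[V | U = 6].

P(U = 6) = 5/14.
Σ V·P over the event = 1·(5/28) + 2·(1/28) + 4·(4/28) = 23/28.
E[V | U = 6] = (23/28) / (5/14) = 23/10.

23/10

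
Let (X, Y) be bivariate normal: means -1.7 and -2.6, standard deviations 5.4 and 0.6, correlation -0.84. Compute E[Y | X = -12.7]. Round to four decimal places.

-1.5733

E[Y | X=x] = μ_Y + ρ(σ_Y/σ_X)(x − μ_X) for jointly normal variables.
E[Y | X=-12.7] = -2.6 + (-0.84)·(0.6/5.4)·(-12.7 − (-1.7)) = -2.6 + (-0.093333)·(-11) = -1.5733.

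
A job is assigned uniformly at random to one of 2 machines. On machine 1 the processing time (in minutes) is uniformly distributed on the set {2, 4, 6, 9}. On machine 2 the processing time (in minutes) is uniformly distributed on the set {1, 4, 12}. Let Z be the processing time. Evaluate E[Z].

E[Z | machine 1] = (2+4+6+9)/4 = 21/4.
E[Z | machine 2] = (1+4+12)/3 = 17/3.
By the law of total expectation,
E[Z] = (1/2)·(21/4) + (1/2)·(17/3) = 131/24.

131/24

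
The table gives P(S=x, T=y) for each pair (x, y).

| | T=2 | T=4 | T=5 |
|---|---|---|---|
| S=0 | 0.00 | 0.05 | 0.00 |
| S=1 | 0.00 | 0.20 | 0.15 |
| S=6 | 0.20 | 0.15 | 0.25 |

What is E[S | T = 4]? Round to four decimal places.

P(T = 4) = 0.40.
Σ S·P over the event = 0·(0.05) + 1·(0.20) + 6·(0.15) = 1.10.
E[S | T = 4] = (1.10) / (0.40) = 2.7500.

2.7500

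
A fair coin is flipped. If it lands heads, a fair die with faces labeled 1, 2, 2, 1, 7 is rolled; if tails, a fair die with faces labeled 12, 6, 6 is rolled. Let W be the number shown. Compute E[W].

53/10

E[W | heads] = (1+2+2+1+7)/5 = 13/5.
E[W | tails] = (12+6+6)/3 = 8.
By the law of total expectation,
E[W] = (1/2)·(13/5) + (1/2)·(8) = 53/10.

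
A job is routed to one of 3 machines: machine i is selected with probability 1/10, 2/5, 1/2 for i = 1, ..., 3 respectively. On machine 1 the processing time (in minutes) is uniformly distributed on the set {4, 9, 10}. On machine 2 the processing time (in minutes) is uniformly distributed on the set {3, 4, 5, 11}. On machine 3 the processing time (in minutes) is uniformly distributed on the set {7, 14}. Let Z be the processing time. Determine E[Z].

E[Z | machine 1] = (4+9+10)/3 = 23/3.
E[Z | machine 2] = (3+4+5+11)/4 = 23/4.
E[Z | machine 3] = (7+14)/2 = 21/2.
By the law of total expectation,
E[Z] = (1/10)·(23/3) + (2/5)·(23/4) + (1/2)·(21/2) = 499/60.

499/60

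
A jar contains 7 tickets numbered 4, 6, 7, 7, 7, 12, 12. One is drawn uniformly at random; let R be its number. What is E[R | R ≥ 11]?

P(R ≥ 11) = 2/7.
Σ over the event: 12·2/7 = 24/7.
E[R | R ≥ 11] = (24/7) / (2/7) = 12.

12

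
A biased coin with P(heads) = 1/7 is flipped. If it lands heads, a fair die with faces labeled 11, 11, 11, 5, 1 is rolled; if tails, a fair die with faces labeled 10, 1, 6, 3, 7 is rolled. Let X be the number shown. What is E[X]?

E[X | heads] = (11+11+11+5+1)/5 = 39/5.
E[X | tails] = (10+1+6+3+7)/5 = 27/5.
E[X] = (1/7)·(39/5) + (6/7)·(27/5) = 201/35.

201/35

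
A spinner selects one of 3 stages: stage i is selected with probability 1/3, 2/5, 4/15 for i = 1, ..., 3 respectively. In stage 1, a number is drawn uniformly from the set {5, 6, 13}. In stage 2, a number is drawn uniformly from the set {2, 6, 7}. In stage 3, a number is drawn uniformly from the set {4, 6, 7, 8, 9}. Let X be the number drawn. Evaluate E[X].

162/25

E[X | stage 1] = (5+6+13)/3 = 8.
E[X | stage 2] = (2+6+7)/3 = 5.
E[X | stage 3] = (4+6+7+8+9)/5 = 34/5.
E[X] = (1/3)·(8) + (2/5)·(5) + (4/15)·(34/5) = 162/25.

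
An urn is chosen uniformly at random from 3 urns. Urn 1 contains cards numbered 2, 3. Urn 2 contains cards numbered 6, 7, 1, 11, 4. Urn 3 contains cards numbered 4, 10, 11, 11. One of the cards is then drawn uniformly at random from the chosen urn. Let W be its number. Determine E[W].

173/30

E[W | urn 1] = (2+3)/2 = 5/2.
E[W | urn 2] = (6+7+1+11+4)/5 = 29/5.
E[W | urn 3] = (4+10+11+11)/4 = 9.
By the law of total expectation,
E[W] = (1/3)·(5/2) + (1/3)·(29/5) + (1/3)·(9) = 173/30.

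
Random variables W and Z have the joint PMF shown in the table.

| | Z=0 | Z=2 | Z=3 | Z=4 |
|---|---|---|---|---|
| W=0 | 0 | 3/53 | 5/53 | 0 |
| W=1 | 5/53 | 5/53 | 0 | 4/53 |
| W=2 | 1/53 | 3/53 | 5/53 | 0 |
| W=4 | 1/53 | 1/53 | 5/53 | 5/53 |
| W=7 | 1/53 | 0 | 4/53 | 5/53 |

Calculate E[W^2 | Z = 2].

11/4

P(Z = 2) = 12/53.
Σ W^2·P over the event = 0·(3/53) + 1·(5/53) + 4·(3/53) + 16·(1/53) = 33/53.
E[W^2 | Z = 2] = (33/53) / (12/53) = 11/4.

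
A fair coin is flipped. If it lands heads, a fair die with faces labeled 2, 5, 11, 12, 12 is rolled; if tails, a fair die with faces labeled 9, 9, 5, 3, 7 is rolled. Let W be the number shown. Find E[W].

15/2

E[W | heads] = (2+5+11+12+12)/5 = 42/5.
E[W | tails] = (9+9+5+3+7)/5 = 33/5.
By the law of total expectation,
E[W] = (1/2)·(42/5) + (1/2)·(33/5) = 15/2.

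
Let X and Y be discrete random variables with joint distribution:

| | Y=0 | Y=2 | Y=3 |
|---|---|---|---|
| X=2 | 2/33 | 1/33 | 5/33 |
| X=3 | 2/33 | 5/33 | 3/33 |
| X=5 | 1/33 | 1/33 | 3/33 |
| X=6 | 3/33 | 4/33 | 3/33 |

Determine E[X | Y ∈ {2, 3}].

P(Y ∈ {2, 3}) = 25/33.
Σ X·P over the event = 2·(1/33) + 2·(5/33) + 3·(5/33) + 3·(3/33) + 5·(1/33) + 5·(3/33) + 6·(4/33) + 6·(3/33) = 98/33.
E[X | Y ∈ {2, 3}] = (98/33) / (25/33) = 98/25.

98/25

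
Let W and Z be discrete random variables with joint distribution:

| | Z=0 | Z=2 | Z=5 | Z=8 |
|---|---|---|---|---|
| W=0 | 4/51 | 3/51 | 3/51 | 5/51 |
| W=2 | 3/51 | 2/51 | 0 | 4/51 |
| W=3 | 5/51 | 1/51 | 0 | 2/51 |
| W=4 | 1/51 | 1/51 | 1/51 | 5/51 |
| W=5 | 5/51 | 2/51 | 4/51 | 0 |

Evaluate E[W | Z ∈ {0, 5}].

37/13

P(Z ∈ {0, 5}) = 26/51.
Σ W·P over the event = 0·(4/51) + 0·(3/51) + 2·(3/51) + 3·(5/51) + 4·(1/51) + 4·(1/51) + 5·(5/51) + 5·(4/51) = 74/51.
E[W | Z ∈ {0, 5}] = (74/51) / (26/51) = 37/13.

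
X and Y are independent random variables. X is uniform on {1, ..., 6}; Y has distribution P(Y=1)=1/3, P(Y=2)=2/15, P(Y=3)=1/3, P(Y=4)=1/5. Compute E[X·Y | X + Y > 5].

P(X + Y > 5) = 17/30.
Summing XY·P(x,y) over outcomes with X + Y > 5 gives 125/18.
E[X·Y | X + Y > 5] = (125/18) / (17/30) = 625/51.

625/51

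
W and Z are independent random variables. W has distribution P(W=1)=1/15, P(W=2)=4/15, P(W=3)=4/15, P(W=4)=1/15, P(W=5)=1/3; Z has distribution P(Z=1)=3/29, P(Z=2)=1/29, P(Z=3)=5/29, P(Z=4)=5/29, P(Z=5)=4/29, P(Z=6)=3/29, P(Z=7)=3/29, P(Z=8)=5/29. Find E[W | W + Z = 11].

P(W + Z = 11) = 38/435.
Summing W·P(x,y) over outcomes with W + Z = 11 gives 49/145.
E[W | W + Z = 11] = (49/145) / (38/435) = 147/38.

147/38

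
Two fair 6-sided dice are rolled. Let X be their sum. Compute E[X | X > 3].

P(X > 3) = 11/12.
E[X | X > 3] = (61/9) / (11/12) = 244/33.

244/33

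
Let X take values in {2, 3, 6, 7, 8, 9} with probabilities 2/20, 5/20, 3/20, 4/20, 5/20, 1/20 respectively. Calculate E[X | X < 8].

65/14

P(X < 8) = 7/10.
Σ over the event: 2·1/10 + 3·1/4 + 6·3/20 + 7·1/5 = 13/4.
E[X | X < 8] = (13/4) / (7/10) = 65/14.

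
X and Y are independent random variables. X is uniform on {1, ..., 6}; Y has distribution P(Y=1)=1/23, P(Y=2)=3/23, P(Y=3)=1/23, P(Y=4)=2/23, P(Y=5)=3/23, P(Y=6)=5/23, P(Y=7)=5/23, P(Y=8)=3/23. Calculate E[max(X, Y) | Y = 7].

7

P(Y = 7) = 5/23.
Summing max(X,Y)·P(x,y) over outcomes with Y = 7 gives 35/23.
E[max(X, Y) | Y = 7] = (35/23) / (5/23) = 7.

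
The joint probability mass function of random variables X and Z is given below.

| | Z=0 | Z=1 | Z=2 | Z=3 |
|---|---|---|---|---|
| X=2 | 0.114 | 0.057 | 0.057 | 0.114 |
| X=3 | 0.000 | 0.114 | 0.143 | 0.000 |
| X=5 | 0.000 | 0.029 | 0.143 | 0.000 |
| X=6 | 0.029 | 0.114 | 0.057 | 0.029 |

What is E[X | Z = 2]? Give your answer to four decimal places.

P(Z = 2) = 0.400.
Summing X·P(X=x,Z=y) over the conditioning event gives 1.600.
E[X | Z = 2] = (1.600) / (0.400) = 4.0000.

4.0000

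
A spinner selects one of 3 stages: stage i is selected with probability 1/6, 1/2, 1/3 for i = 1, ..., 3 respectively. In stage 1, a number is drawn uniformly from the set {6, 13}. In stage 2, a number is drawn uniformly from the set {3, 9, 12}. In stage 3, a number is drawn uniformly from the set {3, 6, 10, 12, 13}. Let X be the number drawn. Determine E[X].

E[X | stage 1] = (6+13)/2 = 19/2.
E[X | stage 2] = (3+9+12)/3 = 8.
E[X | stage 3] = (3+6+10+12+13)/5 = 44/5.
By the law of total expectation,
E[X] = (1/6)·(19/2) + (1/2)·(8) + (1/3)·(44/5) = 511/60.

511/60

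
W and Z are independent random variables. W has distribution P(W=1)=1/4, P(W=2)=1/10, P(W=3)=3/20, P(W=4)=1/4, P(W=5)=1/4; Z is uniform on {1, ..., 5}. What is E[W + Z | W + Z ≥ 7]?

349/43

P(W + Z ≥ 7) = 43/100.
Summing (W+Z)·P(x,y) over outcomes with W + Z ≥ 7 gives 349/100.
E[W + Z | W + Z ≥ 7] = (349/100) / (43/100) = 349/43.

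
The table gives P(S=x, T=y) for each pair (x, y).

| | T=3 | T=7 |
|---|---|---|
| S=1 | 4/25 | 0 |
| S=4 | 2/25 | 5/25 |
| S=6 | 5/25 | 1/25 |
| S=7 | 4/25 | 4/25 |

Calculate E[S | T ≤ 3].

P(T ≤ 3) = 3/5.
Σ S·P over the event = 1·(4/25) + 4·(2/25) + 6·(5/25) + 7·(4/25) = 14/5.
E[S | T ≤ 3] = (14/5) / (3/5) = 14/3.

14/3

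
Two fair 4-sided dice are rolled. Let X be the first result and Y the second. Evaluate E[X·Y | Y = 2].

5

Outcomes with Y = 2: (1,2), (2,2), (3,2), (4,2), each with probability 1/16.
E[X·Y | Y = 2] = (2 + 4 + 6 + 8) / 4 = 5.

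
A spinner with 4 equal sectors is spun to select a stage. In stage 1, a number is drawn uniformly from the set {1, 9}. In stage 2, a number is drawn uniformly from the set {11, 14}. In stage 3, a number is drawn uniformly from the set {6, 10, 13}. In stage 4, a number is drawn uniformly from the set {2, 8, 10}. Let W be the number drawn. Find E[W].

203/24

E[W | stage 1] = (1+9)/2 = 5.
E[W | stage 2] = (11+14)/2 = 25/2.
E[W | stage 3] = (6+10+13)/3 = 29/3.
E[W | stage 4] = (2+8+10)/3 = 20/3.
By the law of total expectation,
E[W] = (1/4)·(5) + (1/4)·(25/2) + (1/4)·(29/3) + (1/4)·(20/3) = 203/24.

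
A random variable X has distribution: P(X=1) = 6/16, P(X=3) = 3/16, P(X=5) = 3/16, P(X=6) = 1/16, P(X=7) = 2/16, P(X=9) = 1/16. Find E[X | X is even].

P(X is even) = 1/16.
Σ over the event: 6·1/16 = 3/8.
E[X | X is even] = (3/8) / (1/16) = 6.

6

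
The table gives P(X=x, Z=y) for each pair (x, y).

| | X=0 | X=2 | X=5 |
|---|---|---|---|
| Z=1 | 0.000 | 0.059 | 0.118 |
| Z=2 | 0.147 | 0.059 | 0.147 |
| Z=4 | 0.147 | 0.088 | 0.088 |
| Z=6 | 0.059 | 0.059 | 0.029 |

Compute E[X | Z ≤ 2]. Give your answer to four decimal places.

2.9453

P(Z ≤ 2) = 0.530.
Σ X·P over the event = 0·(0.147) + 2·(0.059) + 2·(0.059) + 5·(0.118) + 5·(0.147) = 1.561.
E[X | Z ≤ 2] = (1.561) / (0.530) = 2.9453.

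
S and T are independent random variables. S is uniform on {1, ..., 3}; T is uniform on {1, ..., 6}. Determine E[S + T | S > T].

4

P(S > T) = 1/6.
Summing (S+T)·P(x,y) over outcomes with S > T gives 2/3.
E[S + T | S > T] = (2/3) / (1/6) = 4.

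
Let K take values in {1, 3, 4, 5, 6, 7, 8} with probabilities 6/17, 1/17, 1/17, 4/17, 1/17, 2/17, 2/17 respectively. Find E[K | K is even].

13/2

P(K is even) = 4/17.
Σ over the event: 4·1/17 + 6·1/17 + 8·2/17 = 26/17.
E[K | K is even] = (26/17) / (4/17) = 13/2.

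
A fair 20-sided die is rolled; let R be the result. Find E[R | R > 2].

P(R > 2) = 9/10.
E[R | R > 2] = (207/20) / (9/10) = 23/2.

23/2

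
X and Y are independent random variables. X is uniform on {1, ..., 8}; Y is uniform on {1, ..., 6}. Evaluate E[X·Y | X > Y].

P(X > Y) = 9/16.
Summing XY·P(x,y) over outcomes with X > Y gives 245/24.
E[X·Y | X > Y] = (245/24) / (9/16) = 490/27.

490/27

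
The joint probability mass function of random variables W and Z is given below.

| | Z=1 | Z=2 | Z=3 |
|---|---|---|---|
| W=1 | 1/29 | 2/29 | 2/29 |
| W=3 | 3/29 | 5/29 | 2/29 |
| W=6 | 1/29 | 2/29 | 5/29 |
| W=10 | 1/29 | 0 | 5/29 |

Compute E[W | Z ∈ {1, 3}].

P(Z ∈ {1, 3}) = 20/29.
Σ W·P over the event = 1·(1/29) + 1·(2/29) + 3·(3/29) + 3·(2/29) + 6·(1/29) + 6·(5/29) + 10·(1/29) + 10·(5/29) = 114/29.
E[W | Z ∈ {1, 3}] = (114/29) / (20/29) = 57/10.

57/10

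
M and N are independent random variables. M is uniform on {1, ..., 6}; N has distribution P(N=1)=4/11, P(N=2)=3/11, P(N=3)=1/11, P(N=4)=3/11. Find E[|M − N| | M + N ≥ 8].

13/7

P(M + N ≥ 8) = 7/33.
Summing |M−N|·P(x,y) over outcomes with M + N ≥ 8 gives 13/33.
E[|M − N| | M + N ≥ 8] = (13/33) / (7/33) = 13/7.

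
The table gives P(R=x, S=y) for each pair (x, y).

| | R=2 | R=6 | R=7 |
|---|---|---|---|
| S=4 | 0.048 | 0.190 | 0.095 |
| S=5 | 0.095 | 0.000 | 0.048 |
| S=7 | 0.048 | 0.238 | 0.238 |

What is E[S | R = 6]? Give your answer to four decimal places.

P(R = 6) = 0.428.
Summing S·P(R=x,S=y) over the conditioning event gives 2.426.
E[S | R = 6] = (2.426) / (0.428) = 5.6682.

5.6682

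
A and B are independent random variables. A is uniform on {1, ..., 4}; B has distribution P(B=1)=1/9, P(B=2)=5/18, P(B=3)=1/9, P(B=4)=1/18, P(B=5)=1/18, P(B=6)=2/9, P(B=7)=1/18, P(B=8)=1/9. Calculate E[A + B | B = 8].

P(B = 8) = 1/9.
Summing (A+B)·P(x,y) over outcomes with B = 8 gives 7/6.
E[A + B | B = 8] = (7/6) / (1/9) = 21/2.

21/2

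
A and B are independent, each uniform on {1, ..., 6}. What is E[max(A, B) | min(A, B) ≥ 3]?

41/8

P(min(A, B) ≥ 3) = 4/9.
Summing max(A,B)·P(x,y) over outcomes with min(A, B) ≥ 3 gives 41/18.
E[max(A, B) | min(A, B) ≥ 3] = (41/18) / (4/9) = 41/8.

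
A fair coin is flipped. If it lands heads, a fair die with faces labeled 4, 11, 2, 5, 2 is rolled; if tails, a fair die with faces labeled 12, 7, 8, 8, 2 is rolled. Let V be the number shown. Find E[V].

E[V | heads] = (4+11+2+5+2)/5 = 24/5.
E[V | tails] = (12+7+8+8+2)/5 = 37/5.
E[V] = (1/2)·(24/5) + (1/2)·(37/5) = 61/10.

61/10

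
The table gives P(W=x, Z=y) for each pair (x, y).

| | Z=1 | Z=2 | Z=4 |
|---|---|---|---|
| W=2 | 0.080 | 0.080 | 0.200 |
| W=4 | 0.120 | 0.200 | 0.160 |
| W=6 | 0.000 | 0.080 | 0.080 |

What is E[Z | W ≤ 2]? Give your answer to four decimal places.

P(W ≤ 2) = 0.360.
Σ Z·P over the event = 1·(0.080) + 2·(0.080) + 4·(0.200) = 1.040.
E[Z | W ≤ 2] = (1.040) / (0.360) = 2.8889.

2.8889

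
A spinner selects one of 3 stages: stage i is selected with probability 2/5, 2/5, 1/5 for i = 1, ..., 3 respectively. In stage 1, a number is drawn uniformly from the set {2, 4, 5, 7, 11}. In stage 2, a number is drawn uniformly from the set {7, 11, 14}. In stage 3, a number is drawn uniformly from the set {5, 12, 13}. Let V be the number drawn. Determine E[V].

E[V | stage 1] = (2+4+5+7+11)/5 = 29/5.
E[V | stage 2] = (7+11+14)/3 = 32/3.
E[V | stage 3] = (5+12+13)/3 = 10.
E[V] = (2/5)·(29/5) + (2/5)·(32/3) + (1/5)·(10) = 644/75.

644/75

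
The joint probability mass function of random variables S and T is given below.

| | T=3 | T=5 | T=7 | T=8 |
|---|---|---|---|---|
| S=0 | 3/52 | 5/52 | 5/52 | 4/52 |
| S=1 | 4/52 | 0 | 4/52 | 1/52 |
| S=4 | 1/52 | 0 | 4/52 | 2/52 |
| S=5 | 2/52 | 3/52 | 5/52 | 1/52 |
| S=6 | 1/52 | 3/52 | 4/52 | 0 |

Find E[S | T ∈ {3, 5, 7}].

P(T ∈ {3, 5, 7}) = 11/13.
Summing S·P(S=x,T=y) over the conditioning event gives 63/26.
E[S | T ∈ {3, 5, 7}] = (63/26) / (11/13) = 63/22.

63/22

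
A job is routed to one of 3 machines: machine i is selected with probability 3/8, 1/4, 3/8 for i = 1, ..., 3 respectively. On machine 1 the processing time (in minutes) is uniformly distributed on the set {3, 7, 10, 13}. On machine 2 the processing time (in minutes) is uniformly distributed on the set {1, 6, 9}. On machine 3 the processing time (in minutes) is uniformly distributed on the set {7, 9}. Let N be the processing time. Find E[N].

713/96

E[N | machine 1] = (3+7+10+13)/4 = 33/4.
E[N | machine 2] = (1+6+9)/3 = 16/3.
E[N | machine 3] = (7+9)/2 = 8.
By the law of total expectation,
E[N] = (3/8)·(33/4) + (1/4)·(16/3) + (3/8)·(8) = 713/96.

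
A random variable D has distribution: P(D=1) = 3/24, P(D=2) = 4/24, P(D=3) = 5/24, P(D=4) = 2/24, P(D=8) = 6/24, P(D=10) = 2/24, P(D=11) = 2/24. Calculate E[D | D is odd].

4

P(D is odd) = 5/12.
Σ over the event: 1·1/8 + 3·5/24 + 11·1/12 = 5/3.
E[D | D is odd] = (5/3) / (5/12) = 4.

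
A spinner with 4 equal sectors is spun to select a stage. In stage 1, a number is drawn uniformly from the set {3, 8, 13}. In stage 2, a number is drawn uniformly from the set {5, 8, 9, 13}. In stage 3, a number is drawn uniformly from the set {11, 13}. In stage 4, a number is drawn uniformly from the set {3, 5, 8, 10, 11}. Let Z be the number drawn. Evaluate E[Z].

E[Z | stage 1] = (3+8+13)/3 = 8.
E[Z | stage 2] = (5+8+9+13)/4 = 35/4.
E[Z | stage 3] = (11+13)/2 = 12.
E[Z | stage 4] = (3+5+8+10+11)/5 = 37/5.
By the law of total expectation,
E[Z] = (1/4)·(8) + (1/4)·(35/4) + (1/4)·(12) + (1/4)·(37/5) = 723/80.

723/80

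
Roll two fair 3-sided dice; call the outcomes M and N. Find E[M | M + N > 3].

Outcomes with M + N > 3: (1,3), (2,2), (2,3), (3,1), (3,2), (3,3), each with probability 1/9.
E[M | M + N > 3] = (1 + 2 + 2 + 3 + 3 + 3) / 6 = 7/3.

7/3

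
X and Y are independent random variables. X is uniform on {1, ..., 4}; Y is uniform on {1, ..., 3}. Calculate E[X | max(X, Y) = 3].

12/5

Outcomes with max(X, Y) = 3: (1,3), (2,3), (3,1), (3,2), (3,3), each with probability 1/12.
E[X | max(X, Y) = 3] = (1 + 2 + 3 + 3 + 3) / 5 = 12/5.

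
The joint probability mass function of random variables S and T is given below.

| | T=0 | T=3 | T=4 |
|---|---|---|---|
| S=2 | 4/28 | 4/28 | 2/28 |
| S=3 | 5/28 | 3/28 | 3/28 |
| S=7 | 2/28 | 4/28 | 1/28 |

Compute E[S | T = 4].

10/3

P(T = 4) = 3/14.
Σ S·P over the event = 2·(2/28) + 3·(3/28) + 7·(1/28) = 5/7.
E[S | T = 4] = (5/7) / (3/14) = 10/3.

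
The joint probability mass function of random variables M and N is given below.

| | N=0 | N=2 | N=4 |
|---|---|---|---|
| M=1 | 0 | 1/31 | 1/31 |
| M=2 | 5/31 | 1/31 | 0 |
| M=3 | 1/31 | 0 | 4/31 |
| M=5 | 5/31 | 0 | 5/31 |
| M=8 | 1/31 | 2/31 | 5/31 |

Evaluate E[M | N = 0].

P(N = 0) = 12/31.
Σ M·P over the event = 2·(5/31) + 3·(1/31) + 5·(5/31) + 8·(1/31) = 46/31.
E[M | N = 0] = (46/31) / (12/31) = 23/6.

23/6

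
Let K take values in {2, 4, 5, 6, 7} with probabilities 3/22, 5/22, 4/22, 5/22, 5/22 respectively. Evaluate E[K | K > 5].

P(K > 5) = 5/11.
Σ over the event: 6·5/22 + 7·5/22 = 65/22.
E[K | K > 5] = (65/22) / (5/11) = 13/2.

13/2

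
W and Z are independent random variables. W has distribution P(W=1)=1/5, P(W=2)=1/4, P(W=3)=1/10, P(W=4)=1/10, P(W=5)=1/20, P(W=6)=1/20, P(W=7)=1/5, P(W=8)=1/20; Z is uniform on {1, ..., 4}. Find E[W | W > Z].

P(W > Z) = 43/80.
Summing W·P(x,y) over outcomes with W > Z gives 117/40.
E[W | W > Z] = (117/40) / (43/80) = 234/43.

234/43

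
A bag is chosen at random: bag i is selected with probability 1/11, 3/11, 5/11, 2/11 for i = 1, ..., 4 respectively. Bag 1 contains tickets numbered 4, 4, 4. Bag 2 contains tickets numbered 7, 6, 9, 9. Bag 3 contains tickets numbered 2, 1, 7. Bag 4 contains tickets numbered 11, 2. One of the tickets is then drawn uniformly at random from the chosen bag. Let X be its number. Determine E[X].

E[X | bag 1] = (4+4+4)/3 = 4.
E[X | bag 2] = (7+6+9+9)/4 = 31/4.
E[X | bag 3] = (2+1+7)/3 = 10/3.
E[X | bag 4] = (11+2)/2 = 13/2.
By the law of total expectation,
E[X] = (1/11)·(4) + (3/11)·(31/4) + (5/11)·(10/3) + (2/11)·(13/2) = 683/132.

683/132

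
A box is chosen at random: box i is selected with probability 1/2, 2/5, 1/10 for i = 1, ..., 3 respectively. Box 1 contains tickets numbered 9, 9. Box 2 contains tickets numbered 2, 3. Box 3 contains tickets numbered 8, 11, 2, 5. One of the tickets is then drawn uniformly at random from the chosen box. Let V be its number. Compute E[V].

123/20

E[V | box 1] = (9+9)/2 = 9.
E[V | box 2] = (2+3)/2 = 5/2.
E[V | box 3] = (8+11+2+5)/4 = 13/2.
E[V] = (1/2)·(9) + (2/5)·(5/2) + (1/10)·(13/2) = 123/20.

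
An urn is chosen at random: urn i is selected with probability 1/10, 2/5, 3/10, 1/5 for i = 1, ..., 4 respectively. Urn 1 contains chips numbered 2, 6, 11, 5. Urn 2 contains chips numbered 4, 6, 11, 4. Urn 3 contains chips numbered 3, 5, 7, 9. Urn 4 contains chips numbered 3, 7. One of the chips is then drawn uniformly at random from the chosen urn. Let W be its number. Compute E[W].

E[W | urn 1] = (2+6+11+5)/4 = 6.
E[W | urn 2] = (4+6+11+4)/4 = 25/4.
E[W | urn 3] = (3+5+7+9)/4 = 6.
E[W | urn 4] = (3+7)/2 = 5.
E[W] = (1/10)·(6) + (2/5)·(25/4) + (3/10)·(6) + (1/5)·(5) = 59/10.

59/10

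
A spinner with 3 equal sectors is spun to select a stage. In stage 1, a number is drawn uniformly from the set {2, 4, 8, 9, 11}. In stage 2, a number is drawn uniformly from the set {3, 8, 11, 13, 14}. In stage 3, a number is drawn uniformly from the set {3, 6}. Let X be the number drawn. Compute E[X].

E[X | stage 1] = (2+4+8+9+11)/5 = 34/5.
E[X | stage 2] = (3+8+11+13+14)/5 = 49/5.
E[X | stage 3] = (3+6)/2 = 9/2.
E[X] = (1/3)·(34/5) + (1/3)·(49/5) + (1/3)·(9/2) = 211/30.

211/30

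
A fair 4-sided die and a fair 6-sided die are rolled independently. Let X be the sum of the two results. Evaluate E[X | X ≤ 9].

134/23

P(X ≤ 9) = 23/24.
Σ over the event: 2·1/24 + 3·1/12 + 4·1/8 + 5·1/6 + 6·1/6 + 7·1/6 + 8·1/8 + 9·1/12 = 67/12.
E[X | X ≤ 9] = (67/12) / (23/24) = 134/23.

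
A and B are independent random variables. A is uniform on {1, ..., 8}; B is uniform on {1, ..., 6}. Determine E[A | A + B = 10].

P(A + B = 10) = 5/48.
Summing A·P(x,y) over outcomes with A + B = 10 gives 5/8.
E[A | A + B = 10] = (5/8) / (5/48) = 6.

6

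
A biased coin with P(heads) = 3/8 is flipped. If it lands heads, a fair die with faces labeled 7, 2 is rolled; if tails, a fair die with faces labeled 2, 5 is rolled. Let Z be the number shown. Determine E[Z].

31/8

E[Z | heads] = (7+2)/2 = 9/2.
E[Z | tails] = (2+5)/2 = 7/2.
E[Z] = (3/8)·(9/2) + (5/8)·(7/2) = 31/8.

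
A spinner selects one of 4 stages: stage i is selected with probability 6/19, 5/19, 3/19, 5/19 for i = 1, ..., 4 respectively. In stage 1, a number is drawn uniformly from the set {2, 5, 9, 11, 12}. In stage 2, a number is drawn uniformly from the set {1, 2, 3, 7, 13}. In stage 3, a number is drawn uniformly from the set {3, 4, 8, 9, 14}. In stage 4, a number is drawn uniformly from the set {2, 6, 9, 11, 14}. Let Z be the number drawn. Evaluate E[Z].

688/95

E[Z | stage 1] = (2+5+9+11+12)/5 = 39/5.
E[Z | stage 2] = (1+2+3+7+13)/5 = 26/5.
E[Z | stage 3] = (3+4+8+9+14)/5 = 38/5.
E[Z | stage 4] = (2+6+9+11+14)/5 = 42/5.
By the law of total expectation,
E[Z] = (6/19)·(39/5) + (5/19)·(26/5) + (3/19)·(38/5) + (5/19)·(42/5) = 688/95.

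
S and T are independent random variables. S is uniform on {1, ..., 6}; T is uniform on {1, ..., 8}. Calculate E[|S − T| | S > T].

P(S > T) = 5/16.
Summing |S−T|·P(x,y) over outcomes with S > T gives 35/48.
E[|S − T| | S > T] = (35/48) / (5/16) = 7/3.

7/3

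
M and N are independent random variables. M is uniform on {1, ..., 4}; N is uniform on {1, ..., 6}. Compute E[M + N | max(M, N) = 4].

Outcomes with max(M, N) = 4: (1,4), (2,4), (3,4), (4,1), (4,2), (4,3), (4,4), each with probability 1/24.
E[M + N | max(M, N) = 4] = (5 + 6 + 7 + 5 + 6 + 7 + 8) / 7 = 44/7.

44/7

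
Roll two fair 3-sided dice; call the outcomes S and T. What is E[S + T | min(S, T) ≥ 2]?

5

P(min(S, T) ≥ 2) = 4/9.
Summing (S+T)·P(x,y) over outcomes with min(S, T) ≥ 2 gives 20/9.
E[S + T | min(S, T) ≥ 2] = (20/9) / (4/9) = 5.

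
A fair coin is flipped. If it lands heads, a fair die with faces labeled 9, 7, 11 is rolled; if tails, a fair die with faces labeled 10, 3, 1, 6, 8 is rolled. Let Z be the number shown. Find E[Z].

E[Z | heads] = (9+7+11)/3 = 9.
E[Z | tails] = (10+3+1+6+8)/5 = 28/5.
E[Z] = (1/2)·(9) + (1/2)·(28/5) = 73/10.

73/10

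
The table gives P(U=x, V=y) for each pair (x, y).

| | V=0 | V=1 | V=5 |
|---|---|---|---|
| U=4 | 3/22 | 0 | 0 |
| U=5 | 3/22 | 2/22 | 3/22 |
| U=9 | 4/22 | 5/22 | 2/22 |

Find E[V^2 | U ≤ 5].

P(U ≤ 5) = 1/2.
Σ V^2·P over the event = 0·(3/22) + 0·(3/22) + 1·(2/22) + 25·(3/22) = 7/2.
E[V^2 | U ≤ 5] = (7/2) / (1/2) = 7.

7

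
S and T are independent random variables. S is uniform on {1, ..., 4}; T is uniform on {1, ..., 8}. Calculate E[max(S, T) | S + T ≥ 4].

P(S + T ≥ 4) = 29/32.
Summing max(S,T)·P(x,y) over outcomes with S + T ≥ 4 gives 149/32.
E[max(S, T) | S + T ≥ 4] = (149/32) / (29/32) = 149/29.

149/29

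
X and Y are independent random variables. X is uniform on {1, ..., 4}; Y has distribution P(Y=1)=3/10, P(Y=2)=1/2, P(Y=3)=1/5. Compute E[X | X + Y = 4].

P(X + Y = 4) = 1/4.
Summing X·P(x,y) over outcomes with X + Y = 4 gives 21/40.
E[X | X + Y = 4] = (21/40) / (1/4) = 21/10.

21/10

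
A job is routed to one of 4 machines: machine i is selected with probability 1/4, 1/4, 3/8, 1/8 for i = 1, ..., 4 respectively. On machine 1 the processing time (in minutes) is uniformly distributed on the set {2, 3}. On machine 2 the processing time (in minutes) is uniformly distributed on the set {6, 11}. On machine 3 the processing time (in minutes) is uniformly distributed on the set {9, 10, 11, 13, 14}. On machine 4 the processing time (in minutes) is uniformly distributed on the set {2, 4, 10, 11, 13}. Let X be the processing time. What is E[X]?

E[X | machine 1] = (2+3)/2 = 5/2.
E[X | machine 2] = (6+11)/2 = 17/2.
E[X | machine 3] = (9+10+11+13+14)/5 = 57/5.
E[X | machine 4] = (2+4+10+11+13)/5 = 8.
E[X] = (1/4)·(5/2) + (1/4)·(17/2) + (3/8)·(57/5) + (1/8)·(8) = 321/40.

321/40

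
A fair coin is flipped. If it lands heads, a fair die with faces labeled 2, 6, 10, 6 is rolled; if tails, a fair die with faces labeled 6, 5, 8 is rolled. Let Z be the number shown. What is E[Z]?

37/6

E[Z | heads] = (2+6+10+6)/4 = 6.
E[Z | tails] = (6+5+8)/3 = 19/3.
E[Z] = (1/2)·(6) + (1/2)·(19/3) = 37/6.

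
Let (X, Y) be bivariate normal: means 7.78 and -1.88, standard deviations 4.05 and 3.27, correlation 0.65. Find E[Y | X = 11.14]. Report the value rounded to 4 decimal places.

-0.1166

E[Y | X=x] = μ_Y + ρ(σ_Y/σ_X)(x − μ_X) for jointly normal variables.
E[Y | X=11.14] = -1.88 + (0.65)·(3.27/4.05)·(11.14 − (7.78)) = -1.88 + (0.52481)·(3.36) = -0.1166.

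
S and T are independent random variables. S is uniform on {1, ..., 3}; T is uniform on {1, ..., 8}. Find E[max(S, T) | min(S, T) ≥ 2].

P(min(S, T) ≥ 2) = 7/12.
Summing max(S,T)·P(x,y) over outcomes with min(S, T) ≥ 2 gives 71/24.
E[max(S, T) | min(S, T) ≥ 2] = (71/24) / (7/12) = 71/14.

71/14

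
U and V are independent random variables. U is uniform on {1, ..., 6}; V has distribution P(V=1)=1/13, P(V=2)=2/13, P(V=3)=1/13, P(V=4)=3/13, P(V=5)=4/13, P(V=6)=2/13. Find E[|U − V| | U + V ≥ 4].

P(U + V ≥ 4) = 37/39.
Summing |U−V|·P(x,y) over outcomes with U + V ≥ 4 gives 24/13.
E[|U − V| | U + V ≥ 4] = (24/13) / (37/39) = 72/37.

72/37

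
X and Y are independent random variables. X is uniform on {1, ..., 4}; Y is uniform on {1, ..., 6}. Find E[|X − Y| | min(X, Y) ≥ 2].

23/15

P(min(X, Y) ≥ 2) = 5/8.
Summing |X−Y|·P(x,y) over outcomes with min(X, Y) ≥ 2 gives 23/24.
E[|X − Y| | min(X, Y) ≥ 2] = (23/24) / (5/8) = 23/15.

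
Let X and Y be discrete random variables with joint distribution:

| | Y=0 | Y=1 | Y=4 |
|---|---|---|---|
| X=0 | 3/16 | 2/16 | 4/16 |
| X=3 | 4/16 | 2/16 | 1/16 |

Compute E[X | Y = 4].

3/5

P(Y = 4) = 5/16.
Σ X·P over the event = 0·(4/16) + 3·(1/16) = 3/16.
E[X | Y = 4] = (3/16) / (5/16) = 3/5.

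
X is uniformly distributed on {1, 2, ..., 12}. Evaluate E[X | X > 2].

Given X > 2, X is equally likely to be any of {3, 4, 5, 6, 7, 8, 9, 10, 11, 12}.
E[X | X > 2] = (3 + 4 + 5 + 6 + 7 + 8 + 9 + 10 + 11 + 12) / 10 = 15/2.

15/2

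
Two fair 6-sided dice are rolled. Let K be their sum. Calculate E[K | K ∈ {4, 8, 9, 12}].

P(K ∈ {4, 8, 9, 12}) = 13/36.
Σ over the event: 4·1/12 + 8·5/36 + 9·1/9 + 12·1/36 = 25/9.
E[K | K ∈ {4, 8, 9, 12}] = (25/9) / (13/36) = 100/13.

100/13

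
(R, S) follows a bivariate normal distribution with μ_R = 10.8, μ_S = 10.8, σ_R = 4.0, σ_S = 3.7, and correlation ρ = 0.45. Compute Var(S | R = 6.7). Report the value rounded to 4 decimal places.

10.9178

Var(S | R=x) = (1 − ρ²)·σ_S².
Var(S | R=6.7) = (3.7)²·(1 − (0.45)²) = 13.69·0.7975 = 10.9178.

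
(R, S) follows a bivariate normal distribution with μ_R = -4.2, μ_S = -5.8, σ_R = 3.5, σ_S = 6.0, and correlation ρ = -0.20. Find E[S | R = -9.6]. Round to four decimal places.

E[S | R=x] = μ_S + ρ(σ_S/σ_R)(x − μ_R) for jointly normal variables.
E[S | R=-9.6] = -5.8 + (-0.20)·(6.0/3.5)·(-9.6 − (-4.2)) = -5.8 + (-0.34286)·(-5.4) = -3.9486.

-3.9486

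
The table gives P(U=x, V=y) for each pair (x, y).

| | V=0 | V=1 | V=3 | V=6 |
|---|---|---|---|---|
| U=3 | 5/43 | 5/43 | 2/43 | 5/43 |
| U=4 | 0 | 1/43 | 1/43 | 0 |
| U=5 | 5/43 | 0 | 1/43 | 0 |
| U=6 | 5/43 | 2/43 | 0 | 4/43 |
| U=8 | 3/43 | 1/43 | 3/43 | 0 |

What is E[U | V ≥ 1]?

117/25

P(V ≥ 1) = 25/43.
Summing U·P(U=x,V=y) over the conditioning event gives 117/43.
E[U | V ≥ 1] = (117/43) / (25/43) = 117/25.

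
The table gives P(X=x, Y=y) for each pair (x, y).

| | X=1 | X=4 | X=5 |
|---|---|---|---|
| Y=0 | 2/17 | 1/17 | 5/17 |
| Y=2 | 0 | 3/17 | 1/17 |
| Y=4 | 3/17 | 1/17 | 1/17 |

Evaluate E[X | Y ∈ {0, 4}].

43/13

P(Y ∈ {0, 4}) = 13/17.
Σ X·P over the event = 1·(2/17) + 1·(3/17) + 4·(1/17) + 4·(1/17) + 5·(5/17) + 5·(1/17) = 43/17.
E[X | Y ∈ {0, 4}] = (43/17) / (13/17) = 43/13.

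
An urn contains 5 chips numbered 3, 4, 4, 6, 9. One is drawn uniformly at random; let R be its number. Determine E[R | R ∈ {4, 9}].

P(R ∈ {4, 9}) = 3/5.
Σ over the event: 4·2/5 + 9·1/5 = 17/5.
E[R | R ∈ {4, 9}] = (17/5) / (3/5) = 17/3.

17/3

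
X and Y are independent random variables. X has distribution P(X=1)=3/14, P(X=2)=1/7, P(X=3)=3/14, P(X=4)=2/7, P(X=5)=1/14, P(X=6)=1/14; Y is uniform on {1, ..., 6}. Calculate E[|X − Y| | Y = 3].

P(Y = 3) = 1/6.
Summing |X−Y|·P(x,y) over outcomes with Y = 3 gives 17/84.
E[|X − Y| | Y = 3] = (17/84) / (1/6) = 17/14.

17/14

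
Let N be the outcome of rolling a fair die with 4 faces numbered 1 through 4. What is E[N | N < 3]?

3/2

Given N < 3, N is equally likely to be any of {1, 2}.
E[N | N < 3] = (1 + 2) / 2 = 3/2.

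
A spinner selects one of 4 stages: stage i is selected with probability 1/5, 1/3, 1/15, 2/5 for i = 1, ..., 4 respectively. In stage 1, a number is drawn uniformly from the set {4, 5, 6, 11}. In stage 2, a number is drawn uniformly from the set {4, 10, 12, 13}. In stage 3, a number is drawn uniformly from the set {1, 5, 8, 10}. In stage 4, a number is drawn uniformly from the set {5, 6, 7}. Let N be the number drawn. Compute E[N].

E[N | stage 1] = (4+5+6+11)/4 = 13/2.
E[N | stage 2] = (4+10+12+13)/4 = 39/4.
E[N | stage 3] = (1+5+8+10)/4 = 6.
E[N | stage 4] = (5+6+7)/3 = 6.
By the law of total expectation,
E[N] = (1/5)·(13/2) + (1/3)·(39/4) + (1/15)·(6) + (2/5)·(6) = 147/20.

147/20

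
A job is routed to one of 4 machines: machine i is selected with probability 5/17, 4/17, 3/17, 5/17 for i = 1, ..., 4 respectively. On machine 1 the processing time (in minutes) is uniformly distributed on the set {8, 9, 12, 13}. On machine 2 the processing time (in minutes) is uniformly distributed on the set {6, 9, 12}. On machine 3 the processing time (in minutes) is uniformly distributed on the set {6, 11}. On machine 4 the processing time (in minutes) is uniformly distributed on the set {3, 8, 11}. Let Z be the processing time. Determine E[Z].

E[Z | machine 1] = (8+9+12+13)/4 = 21/2.
E[Z | machine 2] = (6+9+12)/3 = 9.
E[Z | machine 3] = (6+11)/2 = 17/2.
E[Z | machine 4] = (3+8+11)/3 = 22/3.
By the law of total expectation,
E[Z] = (5/17)·(21/2) + (4/17)·(9) + (3/17)·(17/2) + (5/17)·(22/3) = 452/51.

452/51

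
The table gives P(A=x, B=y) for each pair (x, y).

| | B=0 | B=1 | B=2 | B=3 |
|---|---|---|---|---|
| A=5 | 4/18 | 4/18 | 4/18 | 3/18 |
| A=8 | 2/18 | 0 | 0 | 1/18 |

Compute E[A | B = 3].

23/4

P(B = 3) = 2/9.
Σ A·P over the event = 5·(3/18) + 8·(1/18) = 23/18.
E[A | B = 3] = (23/18) / (2/9) = 23/4.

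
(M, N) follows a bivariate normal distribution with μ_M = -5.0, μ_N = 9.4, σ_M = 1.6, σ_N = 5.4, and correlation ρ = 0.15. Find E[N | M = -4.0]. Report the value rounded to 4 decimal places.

E[N | M=x] = μ_N + ρ(σ_N/σ_M)(x − μ_M) for jointly normal variables.
E[N | M=-4.0] = 9.4 + (0.15)·(5.4/1.6)·(-4.0 − (-5.0)) = 9.4 + (0.50625)·(1) = 9.9063.

9.9063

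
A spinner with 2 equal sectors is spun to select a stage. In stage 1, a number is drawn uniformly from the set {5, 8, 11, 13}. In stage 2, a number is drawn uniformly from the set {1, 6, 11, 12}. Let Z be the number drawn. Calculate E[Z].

67/8

E[Z | stage 1] = (5+8+11+13)/4 = 37/4.
E[Z | stage 2] = (1+6+11+12)/4 = 15/2.
E[Z] = (1/2)·(37/4) + (1/2)·(15/2) = 67/8.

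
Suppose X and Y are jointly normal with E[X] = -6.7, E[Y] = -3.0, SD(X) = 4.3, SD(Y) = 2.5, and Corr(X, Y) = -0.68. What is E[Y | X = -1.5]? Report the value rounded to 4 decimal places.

-5.0558

E[Y | X=x] = μ_Y + ρ(σ_Y/σ_X)(x − μ_X) for jointly normal variables.
E[Y | X=-1.5] = -3.0 + (-0.68)·(2.5/4.3)·(-1.5 − (-6.7)) = -3.0 + (-0.39535)·(5.2) = -5.0558.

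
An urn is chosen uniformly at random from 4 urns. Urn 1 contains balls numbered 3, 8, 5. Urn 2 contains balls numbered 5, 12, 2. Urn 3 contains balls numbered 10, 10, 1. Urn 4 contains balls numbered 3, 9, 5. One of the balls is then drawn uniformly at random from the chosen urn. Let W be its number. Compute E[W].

73/12

E[W | urn 1] = (3+8+5)/3 = 16/3.
E[W | urn 2] = (5+12+2)/3 = 19/3.
E[W | urn 3] = (10+10+1)/3 = 7.
E[W | urn 4] = (3+9+5)/3 = 17/3.
E[W] = (1/4)·(16/3) + (1/4)·(19/3) + (1/4)·(7) + (1/4)·(17/3) = 73/12.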